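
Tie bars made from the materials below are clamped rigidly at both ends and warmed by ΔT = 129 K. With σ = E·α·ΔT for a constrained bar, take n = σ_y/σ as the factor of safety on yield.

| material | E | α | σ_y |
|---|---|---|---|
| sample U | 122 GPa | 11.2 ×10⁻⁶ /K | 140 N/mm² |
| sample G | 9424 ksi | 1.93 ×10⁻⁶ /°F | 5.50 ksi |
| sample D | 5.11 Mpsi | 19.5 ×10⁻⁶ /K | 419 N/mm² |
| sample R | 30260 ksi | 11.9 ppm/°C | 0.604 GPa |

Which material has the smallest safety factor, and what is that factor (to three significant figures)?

sample U, n = 0.794

With everything in SI (GPa, ×10⁻⁶/K, MPa):
  sample U: E = 122.0, α = 11.2, σ_y = 140.0 → σ = 176 MPa, n = 0.794
  sample G: E = 64.98, α = 3.47, σ_y = 37.92 → σ = 29.1 MPa, n = 1.30
  sample D: E = 35.23, α = 19.5, σ_y = 419.0 → σ = 88.6 MPa, n = 4.73
  sample R: E = 208.6, α = 11.9, σ_y = 604.0 → σ = 320 MPa, n = 1.89
Smallest n: sample U with n = 0.794.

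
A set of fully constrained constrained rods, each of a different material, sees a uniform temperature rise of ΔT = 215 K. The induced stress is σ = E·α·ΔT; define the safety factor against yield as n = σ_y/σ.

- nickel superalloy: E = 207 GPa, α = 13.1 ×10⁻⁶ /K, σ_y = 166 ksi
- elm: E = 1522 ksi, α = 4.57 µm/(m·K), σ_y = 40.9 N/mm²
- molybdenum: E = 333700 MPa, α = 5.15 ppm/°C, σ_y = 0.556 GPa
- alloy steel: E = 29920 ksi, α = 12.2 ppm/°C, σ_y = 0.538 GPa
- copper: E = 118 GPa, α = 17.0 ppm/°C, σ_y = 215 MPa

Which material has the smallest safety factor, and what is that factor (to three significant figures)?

copper, n = 0.499

With everything in SI (GPa, ×10⁻⁶/K, MPa):
  nickel superalloy: E = 207.0, α = 13.1, σ_y = 1145 → σ = 583 MPa, n = 1.96
  elm: E = 10.49, α = 4.57, σ_y = 40.90 → σ = 10.3 MPa, n = 3.97
  molybdenum: E = 333.7, α = 5.15, σ_y = 556.0 → σ = 369 MPa, n = 1.50
  alloy steel: E = 206.3, α = 12.2, σ_y = 538.0 → σ = 541 MPa, n = 0.994
  copper: E = 118.0, α = 17.0, σ_y = 215.0 → σ = 431 MPa, n = 0.499
Smallest n: copper with n = 0.499.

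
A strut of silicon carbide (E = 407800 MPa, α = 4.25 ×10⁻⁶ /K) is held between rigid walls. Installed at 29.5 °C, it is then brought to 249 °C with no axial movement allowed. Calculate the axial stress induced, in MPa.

E = 407800 MPa = 407.8 GPa.
ΔT = 219.5 K. Constrained thermal stress σ = E·α·ΔT = 407.8×10³ MPa × 4.25×10⁻⁶ × 219.5 = 380 MPa (compressive).

380 MPa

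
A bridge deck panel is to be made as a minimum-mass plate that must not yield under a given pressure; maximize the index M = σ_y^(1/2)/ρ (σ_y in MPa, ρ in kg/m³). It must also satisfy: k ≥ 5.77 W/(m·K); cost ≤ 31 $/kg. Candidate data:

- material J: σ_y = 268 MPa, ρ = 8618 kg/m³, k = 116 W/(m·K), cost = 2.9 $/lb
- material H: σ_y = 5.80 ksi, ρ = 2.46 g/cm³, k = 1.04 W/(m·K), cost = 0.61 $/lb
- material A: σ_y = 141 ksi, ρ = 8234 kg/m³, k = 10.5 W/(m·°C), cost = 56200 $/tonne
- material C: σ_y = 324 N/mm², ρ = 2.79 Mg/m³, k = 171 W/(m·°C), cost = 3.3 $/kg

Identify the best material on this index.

material C

Screen on constraints: k ≥ 5.77 W/(m·K); cost ≤ 31 $/kg. Survivors: material J, material C.
After converting to SI:
  material J: σ_y = 268.0 MPa, ρ = 8618 kg/m³
  material C: σ_y = 324.0 MPa, ρ = 2790 kg/m³
  material C: M = 6.45×10⁻³
  material J: M = 1.90×10⁻³
Material C has the largest M.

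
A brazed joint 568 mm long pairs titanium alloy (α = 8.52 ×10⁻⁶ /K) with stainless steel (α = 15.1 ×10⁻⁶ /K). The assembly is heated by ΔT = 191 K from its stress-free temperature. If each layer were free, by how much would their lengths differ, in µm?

714 µm

Δα = |8.52 − 15.1|×10⁻⁶/K = 6.58×10⁻⁶/K.
ΔL_mismatch = Δα·L·ΔT = 6.58×10⁻⁶ × 568.0 mm × 191.0 K = 714 µm.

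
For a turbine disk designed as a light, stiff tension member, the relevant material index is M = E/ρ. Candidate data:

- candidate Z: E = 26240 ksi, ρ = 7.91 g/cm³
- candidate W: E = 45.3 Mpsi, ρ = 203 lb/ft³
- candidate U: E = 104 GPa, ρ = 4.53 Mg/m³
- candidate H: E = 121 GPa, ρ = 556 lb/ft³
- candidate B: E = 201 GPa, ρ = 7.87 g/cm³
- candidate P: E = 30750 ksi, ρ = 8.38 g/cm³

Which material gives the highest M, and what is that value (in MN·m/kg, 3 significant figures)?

candidate W, M = 96.1 MN·m/kg

Putting every candidate on a common basis:
  candidate Z: E = 180.9 GPa, ρ = 7910 kg/m³
  candidate W: E = 312.3 GPa, ρ = 3252 kg/m³
  candidate U: E = 104.0 GPa, ρ = 4530 kg/m³
  candidate H: E = 121.0 GPa, ρ = 8906 kg/m³
  candidate B: E = 201.0 GPa, ρ = 7870 kg/m³
  candidate P: E = 212.0 GPa, ρ = 8380 kg/m³
  candidate W: M = 96.1 MN·m/kg
  candidate B: M = 25.5 MN·m/kg
  candidate P: M = 25.3 MN·m/kg
  candidate U: M = 23.0 MN·m/kg
  candidate Z: M = 22.9 MN·m/kg
  candidate H: M = 13.6 MN·m/kg
Candidate W ranks first.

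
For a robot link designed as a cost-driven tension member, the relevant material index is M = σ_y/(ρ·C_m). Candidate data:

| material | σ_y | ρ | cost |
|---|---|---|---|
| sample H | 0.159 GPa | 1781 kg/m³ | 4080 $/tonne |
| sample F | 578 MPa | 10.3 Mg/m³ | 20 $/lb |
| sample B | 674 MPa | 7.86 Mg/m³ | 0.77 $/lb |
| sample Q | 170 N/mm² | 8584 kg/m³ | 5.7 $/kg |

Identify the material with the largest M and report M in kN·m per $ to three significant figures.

sample B, M = 50.5 kN·m per $

After converting to SI:
  sample H: σ_y = 159.0 MPa, ρ = 1781 kg/m³, cost = 4.080 $/kg
  sample F: σ_y = 578.0 MPa, ρ = 10300 kg/m³, cost = 44.09 $/kg
  sample B: σ_y = 674.0 MPa, ρ = 7860 kg/m³, cost = 1.698 $/kg
  sample Q: σ_y = 170.0 MPa, ρ = 8584 kg/m³, cost = 5.700 $/kg
  sample B: M = 50.5 kN·m per $
  sample H: M = 21.9 kN·m per $
  sample Q: M = 3.47 kN·m per $
  sample F: M = 1.27 kN·m per $
Sample B has the largest M.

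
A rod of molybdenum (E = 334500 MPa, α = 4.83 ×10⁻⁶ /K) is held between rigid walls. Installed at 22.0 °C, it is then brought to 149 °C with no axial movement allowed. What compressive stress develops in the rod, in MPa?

E = 334500 MPa = 334.5 GPa.
ΔT = 127.0 K. Constrained thermal stress σ = E·α·ΔT = 334.5×10³ MPa × 4.83×10⁻⁶ × 127.0 = 205 MPa (compressive).

205 MPa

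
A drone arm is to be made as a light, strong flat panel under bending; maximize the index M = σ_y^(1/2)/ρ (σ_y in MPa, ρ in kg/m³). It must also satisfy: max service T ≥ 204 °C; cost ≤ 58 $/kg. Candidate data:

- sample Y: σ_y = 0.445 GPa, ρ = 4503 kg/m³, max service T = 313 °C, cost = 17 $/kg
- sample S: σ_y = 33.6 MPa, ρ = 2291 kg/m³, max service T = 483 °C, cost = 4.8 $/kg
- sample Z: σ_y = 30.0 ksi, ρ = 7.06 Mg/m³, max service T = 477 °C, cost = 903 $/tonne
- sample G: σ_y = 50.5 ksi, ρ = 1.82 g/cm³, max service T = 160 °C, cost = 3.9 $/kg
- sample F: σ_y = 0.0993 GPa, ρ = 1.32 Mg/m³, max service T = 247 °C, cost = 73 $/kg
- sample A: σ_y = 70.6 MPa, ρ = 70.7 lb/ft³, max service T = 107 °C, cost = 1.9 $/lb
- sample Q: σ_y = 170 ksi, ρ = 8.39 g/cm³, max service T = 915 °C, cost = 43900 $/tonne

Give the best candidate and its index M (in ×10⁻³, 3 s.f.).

sample Y, M = 4.68×10⁻³

Screen on constraints: max service T ≥ 204 °C; cost ≤ 58 $/kg. Survivors: sample Y, sample S, sample Z, sample Q.
In SI units:
  sample Y: σ_y = 445.0 MPa, ρ = 4503 kg/m³
  sample S: σ_y = 33.60 MPa, ρ = 2291 kg/m³
  sample Z: σ_y = 206.8 MPa, ρ = 7060 kg/m³
  sample Q: σ_y = 1172 MPa, ρ = 8390 kg/m³
  sample Y: M = 4.68×10⁻³
  sample Q: M = 4.08×10⁻³
  sample S: M = 2.53×10⁻³
  sample Z: M = 2.04×10⁻³
Sample Y ranks first.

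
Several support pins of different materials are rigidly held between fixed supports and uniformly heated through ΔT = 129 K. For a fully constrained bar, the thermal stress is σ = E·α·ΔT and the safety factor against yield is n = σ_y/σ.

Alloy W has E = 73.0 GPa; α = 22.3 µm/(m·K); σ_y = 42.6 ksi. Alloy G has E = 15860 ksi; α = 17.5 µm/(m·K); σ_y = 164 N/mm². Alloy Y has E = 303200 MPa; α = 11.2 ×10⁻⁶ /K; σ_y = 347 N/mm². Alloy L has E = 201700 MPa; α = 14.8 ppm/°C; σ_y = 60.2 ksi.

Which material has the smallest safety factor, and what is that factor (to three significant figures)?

In consistent units (E in GPa, α in ×10⁻⁶/K, σ_y in MPa):
  alloy W: E = 73.00, α = 22.3, σ_y = 293.7 → σ = 210 MPa, n = 1.40
  alloy G: E = 109.4, α = 17.5, σ_y = 164.0 → σ = 247 MPa, n = 0.664
  alloy Y: E = 303.2, α = 11.2, σ_y = 347.0 → σ = 438 MPa, n = 0.792
  alloy L: E = 201.7, α = 14.8, σ_y = 415.1 → σ = 385 MPa, n = 1.08
The minimum is alloy G at n = 0.664.

alloy G, n = 0.664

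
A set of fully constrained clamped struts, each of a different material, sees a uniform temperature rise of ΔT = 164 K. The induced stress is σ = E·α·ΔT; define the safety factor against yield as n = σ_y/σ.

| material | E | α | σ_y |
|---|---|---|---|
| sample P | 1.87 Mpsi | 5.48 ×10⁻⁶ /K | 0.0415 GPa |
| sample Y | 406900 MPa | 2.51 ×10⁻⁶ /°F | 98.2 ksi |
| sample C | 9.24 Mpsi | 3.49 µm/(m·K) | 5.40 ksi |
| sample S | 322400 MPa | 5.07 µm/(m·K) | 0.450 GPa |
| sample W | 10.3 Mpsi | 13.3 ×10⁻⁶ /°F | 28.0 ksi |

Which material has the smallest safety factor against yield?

Per material, after unit conversion:
  sample P: E = 12.89, α = 5.48, σ_y = 41.50 → σ = 11.6 MPa, n = 3.58
  sample Y: E = 406.9, α = 4.52, σ_y = 677.1 → σ = 301 MPa, n = 2.25
  sample C: E = 63.71, α = 3.49, σ_y = 37.23 → σ = 36.5 MPa, n = 1.02
  sample S: E = 322.4, α = 5.07, σ_y = 450.0 → σ = 268 MPa, n = 1.68
  sample W: E = 71.02, α = 23.9, σ_y = 193.1 → σ = 279 MPa, n = 0.692
The minimum is sample W at n = 0.692.

sample W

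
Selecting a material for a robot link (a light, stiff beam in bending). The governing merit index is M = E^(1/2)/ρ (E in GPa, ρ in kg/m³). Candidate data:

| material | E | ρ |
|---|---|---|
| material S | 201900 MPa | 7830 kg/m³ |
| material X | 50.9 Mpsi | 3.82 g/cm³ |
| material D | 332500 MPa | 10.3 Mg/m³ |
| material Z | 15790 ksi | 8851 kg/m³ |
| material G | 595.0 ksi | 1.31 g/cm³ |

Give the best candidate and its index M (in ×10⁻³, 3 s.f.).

After converting to SI:
  material S: E = 201.9 GPa, ρ = 7830 kg/m³
  material X: E = 350.9 GPa, ρ = 3820 kg/m³
  material D: E = 332.5 GPa, ρ = 10300 kg/m³
  material Z: E = 108.9 GPa, ρ = 8851 kg/m³
  material G: E = 4.102 GPa, ρ = 1310 kg/m³
  material X: M = 4.90×10⁻³
  material S: M = 1.81×10⁻³
  material D: M = 1.77×10⁻³
  material G: M = 1.55×10⁻³
  material Z: M = 1.18×10⁻³
Material X has the largest M.

material X, M = 4.90×10⁻³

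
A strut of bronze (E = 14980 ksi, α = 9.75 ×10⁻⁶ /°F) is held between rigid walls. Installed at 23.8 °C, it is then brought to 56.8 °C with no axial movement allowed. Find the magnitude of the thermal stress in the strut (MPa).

E = 14980 ksi = 103.3 GPa.
α = 9.75×10⁻⁶/°F × 9/5 = 17.6×10⁻⁶/K.
ΔT = 33.00 K. Constrained thermal stress σ = E·α·ΔT = 103.3×10³ MPa × 17.6×10⁻⁶ × 33.00 = 59.8 MPa (compressive).

59.8 MPa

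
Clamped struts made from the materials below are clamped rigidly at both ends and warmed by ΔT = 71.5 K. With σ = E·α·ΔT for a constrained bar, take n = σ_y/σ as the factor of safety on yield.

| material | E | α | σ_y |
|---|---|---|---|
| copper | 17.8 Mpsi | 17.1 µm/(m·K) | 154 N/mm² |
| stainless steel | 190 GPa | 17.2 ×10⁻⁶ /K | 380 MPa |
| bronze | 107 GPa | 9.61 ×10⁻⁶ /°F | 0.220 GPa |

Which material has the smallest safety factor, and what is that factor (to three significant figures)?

In consistent units (E in GPa, α in ×10⁻⁶/K, σ_y in MPa):
  copper: E = 122.7, α = 17.1, σ_y = 154.0 → σ = 150 MPa, n = 1.03
  stainless steel: E = 190.0, α = 17.2, σ_y = 380.0 → σ = 234 MPa, n = 1.63
  bronze: E = 107.0, α = 17.3, σ_y = 220.0 → σ = 132 MPa, n = 1.66
Copper has the lowest safety factor, n = 1.03.

copper, n = 1.03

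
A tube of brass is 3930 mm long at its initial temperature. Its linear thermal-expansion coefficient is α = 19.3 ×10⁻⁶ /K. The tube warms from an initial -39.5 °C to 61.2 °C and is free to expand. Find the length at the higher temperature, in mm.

ΔT = 61.2 − (-39.5) = 100.7 K.
ΔL = α·L₀·ΔT = 19.3×10⁻⁶ × 3930 mm × 100.7 K = 7.64 mm.
L = L₀ + ΔL = 3930 + 7.64 = 3937.6 mm.

3937.6 mm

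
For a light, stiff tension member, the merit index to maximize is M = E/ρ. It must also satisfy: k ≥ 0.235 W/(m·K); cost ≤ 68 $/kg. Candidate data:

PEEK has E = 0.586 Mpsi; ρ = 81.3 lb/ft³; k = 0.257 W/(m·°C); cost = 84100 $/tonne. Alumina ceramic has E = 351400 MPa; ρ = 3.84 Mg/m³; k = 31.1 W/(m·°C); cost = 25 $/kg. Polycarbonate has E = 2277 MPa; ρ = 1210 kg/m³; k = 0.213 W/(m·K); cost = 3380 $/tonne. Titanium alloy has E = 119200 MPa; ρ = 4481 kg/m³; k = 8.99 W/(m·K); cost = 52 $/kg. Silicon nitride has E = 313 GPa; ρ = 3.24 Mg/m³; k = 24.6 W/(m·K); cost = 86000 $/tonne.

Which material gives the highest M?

alumina ceramic

Screen on constraints: k ≥ 0.235 W/(m·K); cost ≤ 68 $/kg. Survivors: alumina ceramic, titanium alloy.
Convert each candidate to consistent units, then evaluate M:
  alumina ceramic: E = 351.4 GPa, ρ = 3840 kg/m³
  titanium alloy: E = 119.2 GPa, ρ = 4481 kg/m³
  alumina ceramic: M = 91.5 MN·m/kg
  titanium alloy: M = 26.6 MN·m/kg
Alumina ceramic has the largest M.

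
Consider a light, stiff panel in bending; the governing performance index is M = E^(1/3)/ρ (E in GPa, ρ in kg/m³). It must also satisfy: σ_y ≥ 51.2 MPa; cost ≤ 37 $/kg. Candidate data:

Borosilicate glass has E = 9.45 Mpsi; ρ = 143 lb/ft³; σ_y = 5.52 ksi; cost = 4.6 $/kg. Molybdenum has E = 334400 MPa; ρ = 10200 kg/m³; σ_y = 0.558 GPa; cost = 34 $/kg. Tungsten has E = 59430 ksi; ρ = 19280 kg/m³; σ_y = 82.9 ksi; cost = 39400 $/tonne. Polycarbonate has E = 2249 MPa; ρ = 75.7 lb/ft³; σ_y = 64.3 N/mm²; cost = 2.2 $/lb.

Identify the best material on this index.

polycarbonate

Screen on constraints: σ_y ≥ 51.2 MPa; cost ≤ 37 $/kg. Survivors: molybdenum, polycarbonate.
Convert each candidate to consistent units, then evaluate M:
  molybdenum: E = 334.4 GPa, ρ = 10200 kg/m³
  polycarbonate: E = 2.249 GPa, ρ = 1213 kg/m³
  polycarbonate: M = 1.08×10⁻³
  molybdenum: M = 0.680×10⁻³
Highest index: polycarbonate.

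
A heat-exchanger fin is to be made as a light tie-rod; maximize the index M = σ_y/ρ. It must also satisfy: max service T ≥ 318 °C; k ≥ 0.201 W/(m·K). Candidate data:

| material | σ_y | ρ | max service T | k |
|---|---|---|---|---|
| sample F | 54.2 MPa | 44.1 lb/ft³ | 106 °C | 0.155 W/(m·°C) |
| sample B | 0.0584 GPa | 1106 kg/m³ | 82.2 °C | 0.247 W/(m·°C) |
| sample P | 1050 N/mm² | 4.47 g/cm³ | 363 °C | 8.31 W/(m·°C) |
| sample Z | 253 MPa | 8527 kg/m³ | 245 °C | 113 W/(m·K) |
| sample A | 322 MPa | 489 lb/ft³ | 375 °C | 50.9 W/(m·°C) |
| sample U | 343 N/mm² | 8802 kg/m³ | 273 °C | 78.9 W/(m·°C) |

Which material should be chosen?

Screen on constraints: max service T ≥ 318 °C; k ≥ 0.201 W/(m·K). Survivors: sample P, sample A.
In SI units:
  sample P: σ_y = 1050 MPa, ρ = 4470 kg/m³
  sample A: σ_y = 322.0 MPa, ρ = 7833 kg/m³
  sample P: M = 235 kN·m/kg
  sample A: M = 41.1 kN·m/kg
Highest index: sample P.

sample P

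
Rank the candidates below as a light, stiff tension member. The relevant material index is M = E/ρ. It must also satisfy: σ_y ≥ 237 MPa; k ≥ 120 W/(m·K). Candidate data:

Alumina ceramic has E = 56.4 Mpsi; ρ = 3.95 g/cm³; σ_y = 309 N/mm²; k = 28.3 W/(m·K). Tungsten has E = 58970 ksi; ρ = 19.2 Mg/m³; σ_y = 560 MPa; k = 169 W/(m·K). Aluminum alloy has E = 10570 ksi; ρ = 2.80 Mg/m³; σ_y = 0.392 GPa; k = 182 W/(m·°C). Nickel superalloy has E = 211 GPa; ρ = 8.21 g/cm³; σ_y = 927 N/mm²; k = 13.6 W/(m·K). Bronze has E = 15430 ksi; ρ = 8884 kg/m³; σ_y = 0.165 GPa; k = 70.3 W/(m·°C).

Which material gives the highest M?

aluminum alloy

Screen on constraints: σ_y ≥ 237 MPa; k ≥ 120 W/(m·K). Survivors: tungsten, aluminum alloy.
Convert each candidate to consistent units, then evaluate M:
  tungsten: E = 406.6 GPa, ρ = 19200 kg/m³
  aluminum alloy: E = 72.88 GPa, ρ = 2800 kg/m³
  aluminum alloy: M = 26.0 MN·m/kg
  tungsten: M = 21.2 MN·m/kg
The maximum is for aluminum alloy.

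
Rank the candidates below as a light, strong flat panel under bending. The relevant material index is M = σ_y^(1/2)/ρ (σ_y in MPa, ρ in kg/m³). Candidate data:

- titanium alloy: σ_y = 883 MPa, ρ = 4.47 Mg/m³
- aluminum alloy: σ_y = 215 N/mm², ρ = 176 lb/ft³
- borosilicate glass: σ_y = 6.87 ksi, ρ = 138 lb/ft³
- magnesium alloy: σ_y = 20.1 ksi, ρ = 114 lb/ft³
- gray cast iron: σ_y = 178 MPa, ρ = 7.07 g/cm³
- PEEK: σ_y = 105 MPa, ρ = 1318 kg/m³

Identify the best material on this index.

PEEK

Putting every candidate on a common basis:
  titanium alloy: σ_y = 883.0 MPa, ρ = 4470 kg/m³
  aluminum alloy: σ_y = 215.0 MPa, ρ = 2819 kg/m³
  borosilicate glass: σ_y = 47.37 MPa, ρ = 2211 kg/m³
  magnesium alloy: σ_y = 138.6 MPa, ρ = 1826 kg/m³
  gray cast iron: σ_y = 178.0 MPa, ρ = 7070 kg/m³
  PEEK: σ_y = 105.0 MPa, ρ = 1318 kg/m³
  PEEK: M = 7.77×10⁻³
  titanium alloy: M = 6.65×10⁻³
  magnesium alloy: M = 6.45×10⁻³
  aluminum alloy: M = 5.20×10⁻³
  borosilicate glass: M = 3.11×10⁻³
  gray cast iron: M = 1.89×10⁻³
PEEK has the largest M.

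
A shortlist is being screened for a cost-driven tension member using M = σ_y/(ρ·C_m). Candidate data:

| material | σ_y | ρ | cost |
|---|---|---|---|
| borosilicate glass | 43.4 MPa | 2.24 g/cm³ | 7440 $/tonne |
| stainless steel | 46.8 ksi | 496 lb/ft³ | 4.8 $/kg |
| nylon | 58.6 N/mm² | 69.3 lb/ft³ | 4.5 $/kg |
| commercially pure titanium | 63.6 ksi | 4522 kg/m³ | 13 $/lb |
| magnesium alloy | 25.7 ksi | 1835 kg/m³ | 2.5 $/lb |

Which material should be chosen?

magnesium alloy

Putting every candidate on a common basis:
  borosilicate glass: σ_y = 43.40 MPa, ρ = 2240 kg/m³, cost = 7.440 $/kg
  stainless steel: σ_y = 322.7 MPa, ρ = 7945 kg/m³, cost = 4.800 $/kg
  nylon: σ_y = 58.60 MPa, ρ = 1110 kg/m³, cost = 4.500 $/kg
  commercially pure titanium: σ_y = 438.5 MPa, ρ = 4522 kg/m³, cost = 28.66 $/kg
  magnesium alloy: σ_y = 177.2 MPa, ρ = 1835 kg/m³, cost = 5.511 $/kg
  magnesium alloy: M = 17.5 kN·m per $
  nylon: M = 11.7 kN·m per $
  stainless steel: M = 8.46 kN·m per $
  commercially pure titanium: M = 3.38 kN·m per $
  borosilicate glass: M = 2.60 kN·m per $
Magnesium alloy has the largest M.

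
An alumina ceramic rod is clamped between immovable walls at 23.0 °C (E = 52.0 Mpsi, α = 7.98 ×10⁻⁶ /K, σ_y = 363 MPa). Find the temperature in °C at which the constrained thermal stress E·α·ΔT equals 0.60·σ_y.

E = 52.0 Mpsi = 358.5 GPa.
E·α·ΔT = 217.8 MPa ⇒ ΔT = 217.8 / (358.5×10³ × 7.98×10⁻⁶) = 76.13 K.
T = 23.0 + 76.13 = 99.13 °C.

99.1 °C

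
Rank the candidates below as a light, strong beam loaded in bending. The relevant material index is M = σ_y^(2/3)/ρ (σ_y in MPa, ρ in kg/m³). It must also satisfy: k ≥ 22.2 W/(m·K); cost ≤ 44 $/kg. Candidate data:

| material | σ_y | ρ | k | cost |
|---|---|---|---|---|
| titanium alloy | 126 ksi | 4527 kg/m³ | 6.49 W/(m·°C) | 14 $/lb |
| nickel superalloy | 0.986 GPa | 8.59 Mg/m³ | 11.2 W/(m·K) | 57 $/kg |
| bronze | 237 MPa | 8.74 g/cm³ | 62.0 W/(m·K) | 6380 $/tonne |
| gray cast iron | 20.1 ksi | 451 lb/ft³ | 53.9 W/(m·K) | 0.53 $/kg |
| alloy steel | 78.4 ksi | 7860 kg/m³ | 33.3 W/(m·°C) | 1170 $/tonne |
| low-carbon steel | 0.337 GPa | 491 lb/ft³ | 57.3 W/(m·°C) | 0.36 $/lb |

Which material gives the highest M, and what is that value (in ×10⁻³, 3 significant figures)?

alloy steel, M = 8.44×10⁻³

Screen on constraints: k ≥ 22.2 W/(m·K); cost ≤ 44 $/kg. Survivors: bronze, gray cast iron, alloy steel, low-carbon steel.
In SI units:
  bronze: σ_y = 237.0 MPa, ρ = 8740 kg/m³
  gray cast iron: σ_y = 138.6 MPa, ρ = 7224 kg/m³
  alloy steel: σ_y = 540.5 MPa, ρ = 7860 kg/m³
  low-carbon steel: σ_y = 337.0 MPa, ρ = 7865 kg/m³
  alloy steel: M = 8.44×10⁻³
  low-carbon steel: M = 6.16×10⁻³
  bronze: M = 4.38×10⁻³
  gray cast iron: M = 3.71×10⁻³
Alloy steel ranks first.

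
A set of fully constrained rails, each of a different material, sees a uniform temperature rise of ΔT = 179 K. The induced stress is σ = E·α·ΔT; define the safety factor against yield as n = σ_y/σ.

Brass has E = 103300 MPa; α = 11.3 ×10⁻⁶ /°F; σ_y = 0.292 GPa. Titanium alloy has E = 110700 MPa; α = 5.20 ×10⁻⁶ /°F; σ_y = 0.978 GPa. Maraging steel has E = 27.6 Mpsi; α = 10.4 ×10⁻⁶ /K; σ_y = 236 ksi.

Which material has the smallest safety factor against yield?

Per material, after unit conversion:
  brass: E = 103.3, α = 20.3, σ_y = 292.0 → σ = 376 MPa, n = 0.776
  titanium alloy: E = 110.7, α = 9.36, σ_y = 978.0 → σ = 185 MPa, n = 5.27
  maraging steel: E = 190.3, α = 10.4, σ_y = 1627 → σ = 354 MPa, n = 4.59
The minimum is brass at n = 0.776.

brass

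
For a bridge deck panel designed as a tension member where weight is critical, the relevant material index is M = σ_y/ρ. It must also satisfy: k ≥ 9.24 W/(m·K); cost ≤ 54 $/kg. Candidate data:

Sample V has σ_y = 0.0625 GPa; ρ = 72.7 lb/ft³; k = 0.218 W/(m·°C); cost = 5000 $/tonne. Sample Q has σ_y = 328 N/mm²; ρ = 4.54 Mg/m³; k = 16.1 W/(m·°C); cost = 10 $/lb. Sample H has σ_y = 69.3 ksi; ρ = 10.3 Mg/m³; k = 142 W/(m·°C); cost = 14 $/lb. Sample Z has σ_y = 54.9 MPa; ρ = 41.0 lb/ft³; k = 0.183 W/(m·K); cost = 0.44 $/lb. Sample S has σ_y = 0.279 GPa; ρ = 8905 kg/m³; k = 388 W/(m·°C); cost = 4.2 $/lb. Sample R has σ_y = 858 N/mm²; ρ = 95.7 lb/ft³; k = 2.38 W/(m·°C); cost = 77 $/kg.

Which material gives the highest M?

sample Q

Screen on constraints: k ≥ 9.24 W/(m·K); cost ≤ 54 $/kg. Survivors: sample Q, sample H, sample S.
Convert each candidate to consistent units, then evaluate M:
  sample Q: σ_y = 328.0 MPa, ρ = 4540 kg/m³
  sample H: σ_y = 477.8 MPa, ρ = 10300 kg/m³
  sample S: σ_y = 279.0 MPa, ρ = 8905 kg/m³
  sample Q: M = 72.2 kN·m/kg
  sample H: M = 46.4 kN·m/kg
  sample S: M = 31.3 kN·m/kg
Sample Q has the largest M.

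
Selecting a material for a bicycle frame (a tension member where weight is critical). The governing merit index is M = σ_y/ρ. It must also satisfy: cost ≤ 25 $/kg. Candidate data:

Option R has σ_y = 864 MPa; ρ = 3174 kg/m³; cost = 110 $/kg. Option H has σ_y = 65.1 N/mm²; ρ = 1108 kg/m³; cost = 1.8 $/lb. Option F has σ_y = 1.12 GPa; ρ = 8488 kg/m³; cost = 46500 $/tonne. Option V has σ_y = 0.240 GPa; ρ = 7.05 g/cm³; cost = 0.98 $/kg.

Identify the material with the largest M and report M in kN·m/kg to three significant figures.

option H, M = 58.8 kN·m/kg

Screen on constraints: cost ≤ 25 $/kg. Survivors: option H, option V.
After converting to SI:
  option H: σ_y = 65.10 MPa, ρ = 1108 kg/m³
  option V: σ_y = 240.0 MPa, ρ = 7050 kg/m³
  option H: M = 58.8 kN·m/kg
  option V: M = 34.0 kN·m/kg
Option H has the largest M.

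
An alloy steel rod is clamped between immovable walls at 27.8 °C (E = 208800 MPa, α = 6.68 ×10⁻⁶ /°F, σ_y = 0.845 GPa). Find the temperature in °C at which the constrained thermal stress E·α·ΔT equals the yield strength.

364 °C

E = 208800 MPa = 208.8 GPa.
α = 6.68×10⁻⁶/°F × 9/5 = 12.0×10⁻⁶/K.
σ_y = 0.845 GPa = 845.0 MPa.
E·α·ΔT = 845.0 MPa ⇒ ΔT = 845.0 / (208.8×10³ × 12.0×10⁻⁶) = 336.6 K.
T = 27.8 + 336.6 = 364.4 °C.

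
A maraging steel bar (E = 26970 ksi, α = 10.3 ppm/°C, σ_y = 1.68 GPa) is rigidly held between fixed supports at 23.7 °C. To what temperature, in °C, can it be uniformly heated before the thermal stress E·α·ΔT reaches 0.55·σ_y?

E = 26970 ksi = 186.0 GPa.
σ_y = 1.68 GPa = 1680 MPa.
E·α·ΔT = 924.0 MPa ⇒ ΔT = 924.0 / (186.0×10³ × 10.3×10⁻⁶) = 482.4 K.
T = 23.7 + 482.4 = 506.1 °C.

506 °C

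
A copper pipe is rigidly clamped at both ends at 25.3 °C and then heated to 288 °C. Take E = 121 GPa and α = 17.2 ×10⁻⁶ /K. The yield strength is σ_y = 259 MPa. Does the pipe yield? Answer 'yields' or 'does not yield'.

yields

ΔT = 262.7 K. Constrained thermal stress σ = E·α·ΔT = 121.0×10³ MPa × 17.2×10⁻⁶ × 262.7 = 547 MPa (compressive).
Compare to σ_y = 259 MPa: σ ≥ σ_y, so it yields.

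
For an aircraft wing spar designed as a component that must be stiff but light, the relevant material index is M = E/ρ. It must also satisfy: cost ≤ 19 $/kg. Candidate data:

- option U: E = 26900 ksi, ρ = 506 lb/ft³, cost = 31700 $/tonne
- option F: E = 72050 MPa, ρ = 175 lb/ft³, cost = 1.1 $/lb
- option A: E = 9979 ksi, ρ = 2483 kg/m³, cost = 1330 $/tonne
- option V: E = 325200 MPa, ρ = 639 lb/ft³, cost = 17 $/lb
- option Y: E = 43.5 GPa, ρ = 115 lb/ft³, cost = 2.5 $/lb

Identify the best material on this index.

Screen on constraints: cost ≤ 19 $/kg. Survivors: option F, option A, option Y.
Normalizing units and computing the index:
  option F: E = 72.05 GPa, ρ = 2803 kg/m³
  option A: E = 68.80 GPa, ρ = 2483 kg/m³
  option Y: E = 43.50 GPa, ρ = 1842 kg/m³
  option A: M = 27.7 MN·m/kg
  option F: M = 25.7 MN·m/kg
  option Y: M = 23.6 MN·m/kg
Option A ranks first.

option A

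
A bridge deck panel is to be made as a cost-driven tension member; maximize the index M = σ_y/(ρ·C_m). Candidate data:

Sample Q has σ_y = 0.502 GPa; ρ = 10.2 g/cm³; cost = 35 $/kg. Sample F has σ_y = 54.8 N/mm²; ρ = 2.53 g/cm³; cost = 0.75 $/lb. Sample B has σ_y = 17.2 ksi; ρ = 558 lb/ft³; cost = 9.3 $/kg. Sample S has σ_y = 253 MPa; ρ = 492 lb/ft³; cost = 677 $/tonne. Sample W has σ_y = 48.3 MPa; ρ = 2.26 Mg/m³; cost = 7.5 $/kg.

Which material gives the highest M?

Normalizing units and computing the index:
  sample Q: σ_y = 502.0 MPa, ρ = 10200 kg/m³, cost = 35.00 $/kg
  sample F: σ_y = 54.80 MPa, ρ = 2530 kg/m³, cost = 1.653 $/kg
  sample B: σ_y = 118.6 MPa, ρ = 8938 kg/m³, cost = 9.300 $/kg
  sample S: σ_y = 253.0 MPa, ρ = 7881 kg/m³, cost = 0.6770 $/kg
  sample W: σ_y = 48.30 MPa, ρ = 2260 kg/m³, cost = 7.500 $/kg
  sample S: M = 47.4 kN·m per $
  sample F: M = 13.1 kN·m per $
  sample W: M = 2.85 kN·m per $
  sample B: M = 1.43 kN·m per $
  sample Q: M = 1.41 kN·m per $
Highest index: sample S.

sample S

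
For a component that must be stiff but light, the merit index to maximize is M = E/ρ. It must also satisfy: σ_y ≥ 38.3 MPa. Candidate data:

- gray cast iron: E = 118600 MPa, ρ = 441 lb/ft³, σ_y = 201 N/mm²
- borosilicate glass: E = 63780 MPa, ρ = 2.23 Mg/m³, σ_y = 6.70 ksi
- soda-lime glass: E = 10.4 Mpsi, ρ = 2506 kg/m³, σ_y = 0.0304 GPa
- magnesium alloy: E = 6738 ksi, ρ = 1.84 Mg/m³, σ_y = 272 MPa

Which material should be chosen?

borosilicate glass

Screen on constraints: σ_y ≥ 38.3 MPa. Survivors: gray cast iron, borosilicate glass, magnesium alloy.
Normalizing units and computing the index:
  gray cast iron: E = 118.6 GPa, ρ = 7064 kg/m³
  borosilicate glass: E = 63.78 GPa, ρ = 2230 kg/m³
  magnesium alloy: E = 46.46 GPa, ρ = 1840 kg/m³
  borosilicate glass: M = 28.6 MN·m/kg
  magnesium alloy: M = 25.2 MN·m/kg
  gray cast iron: M = 16.8 MN·m/kg
The maximum is for borosilicate glass.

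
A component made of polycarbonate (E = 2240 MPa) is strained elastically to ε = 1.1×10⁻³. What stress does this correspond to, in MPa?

2.46 MPa

E = 2240 MPa = 2.240 GPa.
σ = E·ε = 2240 MPa × 1.1×10⁻³ = 2.46 MPa.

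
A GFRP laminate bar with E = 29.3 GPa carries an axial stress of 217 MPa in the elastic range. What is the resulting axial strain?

ε = σ/E = 217 / 29300 = 7.41×10⁻³.

7.41×10⁻³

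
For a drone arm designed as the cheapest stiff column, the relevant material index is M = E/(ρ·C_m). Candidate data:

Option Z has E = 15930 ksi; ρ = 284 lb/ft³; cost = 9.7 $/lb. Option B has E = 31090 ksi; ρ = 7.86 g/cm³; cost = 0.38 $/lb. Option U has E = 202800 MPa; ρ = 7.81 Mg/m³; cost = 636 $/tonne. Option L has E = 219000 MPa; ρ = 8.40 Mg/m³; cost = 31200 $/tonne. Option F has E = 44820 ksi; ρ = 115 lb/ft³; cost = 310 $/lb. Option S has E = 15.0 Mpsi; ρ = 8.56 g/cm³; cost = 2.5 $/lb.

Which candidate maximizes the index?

After converting to SI:
  option Z: E = 109.8 GPa, ρ = 4549 kg/m³, cost = 21.38 $/kg
  option B: E = 214.4 GPa, ρ = 7860 kg/m³, cost = 0.8377 $/kg
  option U: E = 202.8 GPa, ρ = 7810 kg/m³, cost = 0.6360 $/kg
  option L: E = 219.0 GPa, ρ = 8400 kg/m³, cost = 31.20 $/kg
  option F: E = 309.0 GPa, ρ = 1842 kg/m³, cost = 683.4 $/kg
  option S: E = 103.4 GPa, ρ = 8560 kg/m³, cost = 5.511 $/kg
  option U: M = 40.8 MN·m per $
  option B: M = 32.6 MN·m per $
  option S: M = 2.19 MN·m per $
  option Z: M = 1.13 MN·m per $
  option L: M = 0.836 MN·m per $
  option F: M = 0.245 MN·m per $
Option U ranks first.

option U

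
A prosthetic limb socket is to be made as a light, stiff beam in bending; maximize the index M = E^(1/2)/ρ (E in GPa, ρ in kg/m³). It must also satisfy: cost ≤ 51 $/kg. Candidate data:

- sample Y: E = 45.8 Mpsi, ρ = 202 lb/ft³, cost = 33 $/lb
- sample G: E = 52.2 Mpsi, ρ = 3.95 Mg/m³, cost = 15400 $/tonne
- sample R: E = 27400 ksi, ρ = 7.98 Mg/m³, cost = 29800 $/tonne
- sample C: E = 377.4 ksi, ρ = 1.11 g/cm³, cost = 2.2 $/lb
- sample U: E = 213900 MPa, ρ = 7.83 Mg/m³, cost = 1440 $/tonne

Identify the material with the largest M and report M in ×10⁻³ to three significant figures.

Screen on constraints: cost ≤ 51 $/kg. Survivors: sample G, sample R, sample C, sample U.
In SI units:
  sample G: E = 359.9 GPa, ρ = 3950 kg/m³
  sample R: E = 188.9 GPa, ρ = 7980 kg/m³
  sample C: E = 2.602 GPa, ρ = 1110 kg/m³
  sample U: E = 213.9 GPa, ρ = 7830 kg/m³
  sample G: M = 4.80×10⁻³
  sample U: M = 1.87×10⁻³
  sample R: M = 1.72×10⁻³
  sample C: M = 1.45×10⁻³
Sample G has the largest M.

sample G, M = 4.80×10⁻³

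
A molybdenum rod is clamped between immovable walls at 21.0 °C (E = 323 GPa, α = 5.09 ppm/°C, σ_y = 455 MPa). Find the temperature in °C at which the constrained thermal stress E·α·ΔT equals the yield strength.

298 °C

E·α·ΔT = 455.0 MPa ⇒ ΔT = 455.0 / (323.0×10³ × 5.09×10⁻⁶) = 276.8 K.
T = 21.0 + 276.8 = 297.8 °C.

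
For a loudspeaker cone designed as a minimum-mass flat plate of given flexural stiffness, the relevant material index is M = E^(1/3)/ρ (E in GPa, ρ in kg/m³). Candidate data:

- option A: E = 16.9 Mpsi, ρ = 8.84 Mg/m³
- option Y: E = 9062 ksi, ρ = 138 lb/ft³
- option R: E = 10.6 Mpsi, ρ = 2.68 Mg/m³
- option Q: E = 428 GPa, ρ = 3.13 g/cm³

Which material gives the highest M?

option Q

Putting every candidate on a common basis:
  option A: E = 116.5 GPa, ρ = 8840 kg/m³
  option Y: E = 62.48 GPa, ρ = 2211 kg/m³
  option R: E = 73.08 GPa, ρ = 2680 kg/m³
  option Q: E = 428.0 GPa, ρ = 3130 kg/m³
  option Q: M = 2.41×10⁻³
  option Y: M = 1.80×10⁻³
  option R: M = 1.56×10⁻³
  option A: M = 0.553×10⁻³
Option Q has the largest M.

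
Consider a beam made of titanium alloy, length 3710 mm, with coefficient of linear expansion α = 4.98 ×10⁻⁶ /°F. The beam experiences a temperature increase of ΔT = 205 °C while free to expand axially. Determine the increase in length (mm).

6.82 mm

Convert α: 4.98×10⁻⁶/°F × (9/5) = 8.96×10⁻⁶/K.
ΔL = α·L₀·ΔT = 8.96×10⁻⁶ × 3710 mm × 205.0 K = 6.82 mm.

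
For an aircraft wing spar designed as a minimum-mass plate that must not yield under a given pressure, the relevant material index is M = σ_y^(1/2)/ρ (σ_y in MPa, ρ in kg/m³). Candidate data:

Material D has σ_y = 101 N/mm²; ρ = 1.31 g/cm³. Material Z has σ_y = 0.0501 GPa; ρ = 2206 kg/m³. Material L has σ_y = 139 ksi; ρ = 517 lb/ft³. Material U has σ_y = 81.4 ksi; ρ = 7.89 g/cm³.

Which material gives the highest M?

material D

After converting to SI:
  material D: σ_y = 101.0 MPa, ρ = 1310 kg/m³
  material Z: σ_y = 50.10 MPa, ρ = 2206 kg/m³
  material L: σ_y = 958.4 MPa, ρ = 8282 kg/m³
  material U: σ_y = 561.2 MPa, ρ = 7890 kg/m³
  material D: M = 7.67×10⁻³
  material L: M = 3.74×10⁻³
  material Z: M = 3.21×10⁻³
  material U: M = 3.00×10⁻³
Highest index: material D.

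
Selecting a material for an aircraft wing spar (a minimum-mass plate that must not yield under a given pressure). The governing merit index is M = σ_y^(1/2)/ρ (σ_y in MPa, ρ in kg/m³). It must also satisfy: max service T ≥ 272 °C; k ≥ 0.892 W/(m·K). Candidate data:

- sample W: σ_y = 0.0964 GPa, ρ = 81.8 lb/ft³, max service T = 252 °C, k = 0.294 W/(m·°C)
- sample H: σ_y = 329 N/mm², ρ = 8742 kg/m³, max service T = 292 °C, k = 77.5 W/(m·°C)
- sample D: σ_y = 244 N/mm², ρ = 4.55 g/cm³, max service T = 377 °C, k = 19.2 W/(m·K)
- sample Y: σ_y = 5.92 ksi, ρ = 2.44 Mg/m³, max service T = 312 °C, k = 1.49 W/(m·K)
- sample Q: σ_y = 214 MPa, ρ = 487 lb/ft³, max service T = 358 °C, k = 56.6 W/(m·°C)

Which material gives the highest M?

Screen on constraints: max service T ≥ 272 °C; k ≥ 0.892 W/(m·K). Survivors: sample H, sample D, sample Y, sample Q.
Normalizing units and computing the index:
  sample H: σ_y = 329.0 MPa, ρ = 8742 kg/m³
  sample D: σ_y = 244.0 MPa, ρ = 4550 kg/m³
  sample Y: σ_y = 40.82 MPa, ρ = 2440 kg/m³
  sample Q: σ_y = 214.0 MPa, ρ = 7801 kg/m³
  sample D: M = 3.43×10⁻³
  sample Y: M = 2.62×10⁻³
  sample H: M = 2.07×10⁻³
  sample Q: M = 1.88×10⁻³
The maximum is for sample D.

sample D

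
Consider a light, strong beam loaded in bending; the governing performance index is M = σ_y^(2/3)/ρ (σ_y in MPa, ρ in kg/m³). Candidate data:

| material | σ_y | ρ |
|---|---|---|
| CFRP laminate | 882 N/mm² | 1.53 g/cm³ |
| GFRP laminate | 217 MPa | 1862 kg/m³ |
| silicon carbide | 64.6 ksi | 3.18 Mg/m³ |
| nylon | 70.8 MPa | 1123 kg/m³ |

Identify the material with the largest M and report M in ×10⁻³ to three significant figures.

In SI units:
  CFRP laminate: σ_y = 882.0 MPa, ρ = 1530 kg/m³
  GFRP laminate: σ_y = 217.0 MPa, ρ = 1862 kg/m³
  silicon carbide: σ_y = 445.4 MPa, ρ = 3180 kg/m³
  nylon: σ_y = 70.80 MPa, ρ = 1123 kg/m³
  CFRP laminate: M = 60.1×10⁻³
  GFRP laminate: M = 19.4×10⁻³
  silicon carbide: M = 18.3×10⁻³
  nylon: M = 15.2×10⁻³
The maximum is for CFRP laminate.

CFRP laminate, M = 60.1×10⁻³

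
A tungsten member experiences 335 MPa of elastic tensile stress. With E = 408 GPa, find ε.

ε = σ/E = 335 / 408000 = 8.21×10⁻⁴.

8.21×10⁻⁴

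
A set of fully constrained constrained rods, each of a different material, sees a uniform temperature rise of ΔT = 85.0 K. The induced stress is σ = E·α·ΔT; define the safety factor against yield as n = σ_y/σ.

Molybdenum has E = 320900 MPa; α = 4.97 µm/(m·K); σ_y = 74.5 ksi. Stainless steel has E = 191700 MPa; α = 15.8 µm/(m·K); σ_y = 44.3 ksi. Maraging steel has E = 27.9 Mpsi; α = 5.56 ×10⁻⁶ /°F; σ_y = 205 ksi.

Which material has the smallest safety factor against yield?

stainless steel

In consistent units (E in GPa, α in ×10⁻⁶/K, σ_y in MPa):
  molybdenum: E = 320.9, α = 4.97, σ_y = 513.7 → σ = 136 MPa, n = 3.79
  stainless steel: E = 191.7, α = 15.8, σ_y = 305.4 → σ = 257 MPa, n = 1.19
  maraging steel: E = 192.4, α = 10.0, σ_y = 1413 → σ = 164 MPa, n = 8.64
The minimum is stainless steel at n = 1.19.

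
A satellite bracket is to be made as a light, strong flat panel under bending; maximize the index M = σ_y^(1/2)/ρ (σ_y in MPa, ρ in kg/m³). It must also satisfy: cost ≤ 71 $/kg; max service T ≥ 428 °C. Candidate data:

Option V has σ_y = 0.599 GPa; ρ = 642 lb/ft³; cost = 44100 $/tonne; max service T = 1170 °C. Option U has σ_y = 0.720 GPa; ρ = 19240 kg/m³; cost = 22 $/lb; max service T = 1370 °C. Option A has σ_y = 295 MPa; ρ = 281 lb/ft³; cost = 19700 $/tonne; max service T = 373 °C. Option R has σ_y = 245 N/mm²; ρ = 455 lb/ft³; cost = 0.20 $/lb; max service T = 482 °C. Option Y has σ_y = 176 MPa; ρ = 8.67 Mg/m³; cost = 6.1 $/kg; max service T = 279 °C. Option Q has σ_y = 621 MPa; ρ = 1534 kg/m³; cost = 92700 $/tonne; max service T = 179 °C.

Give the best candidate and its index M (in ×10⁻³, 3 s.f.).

option V, M = 2.38×10⁻³

Screen on constraints: cost ≤ 71 $/kg; max service T ≥ 428 °C. Survivors: option V, option U, option R.
In SI units:
  option V: σ_y = 599.0 MPa, ρ = 10280 kg/m³
  option U: σ_y = 720.0 MPa, ρ = 19240 kg/m³
  option R: σ_y = 245.0 MPa, ρ = 7288 kg/m³
  option V: M = 2.38×10⁻³
  option R: M = 2.15×10⁻³
  option U: M = 1.39×10⁻³
Option V ranks first.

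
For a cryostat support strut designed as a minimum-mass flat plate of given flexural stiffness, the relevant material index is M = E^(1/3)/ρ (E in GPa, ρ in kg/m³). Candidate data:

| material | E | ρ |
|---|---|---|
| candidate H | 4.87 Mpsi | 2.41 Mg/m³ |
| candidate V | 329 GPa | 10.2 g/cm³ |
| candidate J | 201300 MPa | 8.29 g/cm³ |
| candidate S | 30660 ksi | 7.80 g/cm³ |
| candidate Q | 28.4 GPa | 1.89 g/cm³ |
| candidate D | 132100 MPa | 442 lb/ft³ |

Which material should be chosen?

candidate Q

After converting to SI:
  candidate H: E = 33.58 GPa, ρ = 2410 kg/m³
  candidate V: E = 329.0 GPa, ρ = 10200 kg/m³
  candidate J: E = 201.3 GPa, ρ = 8290 kg/m³
  candidate S: E = 211.4 GPa, ρ = 7800 kg/m³
  candidate Q: E = 28.40 GPa, ρ = 1890 kg/m³
  candidate D: E = 132.1 GPa, ρ = 7080 kg/m³
  candidate Q: M = 1.61×10⁻³
  candidate H: M = 1.34×10⁻³
  candidate S: M = 0.764×10⁻³
  candidate D: M = 0.719×10⁻³
  candidate J: M = 0.707×10⁻³
  candidate V: M = 0.677×10⁻³
Highest index: candidate Q.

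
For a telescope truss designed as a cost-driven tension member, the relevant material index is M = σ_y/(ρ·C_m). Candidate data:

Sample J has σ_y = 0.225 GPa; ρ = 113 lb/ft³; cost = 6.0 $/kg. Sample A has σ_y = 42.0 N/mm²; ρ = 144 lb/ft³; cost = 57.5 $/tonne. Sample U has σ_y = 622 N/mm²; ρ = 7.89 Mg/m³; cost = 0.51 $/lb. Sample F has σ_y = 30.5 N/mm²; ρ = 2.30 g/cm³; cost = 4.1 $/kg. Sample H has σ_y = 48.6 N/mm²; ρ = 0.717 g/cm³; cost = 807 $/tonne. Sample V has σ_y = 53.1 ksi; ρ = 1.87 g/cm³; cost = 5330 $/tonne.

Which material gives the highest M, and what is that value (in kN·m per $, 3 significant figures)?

In SI units:
  sample J: σ_y = 225.0 MPa, ρ = 1810 kg/m³, cost = 6.000 $/kg
  sample A: σ_y = 42.00 MPa, ρ = 2307 kg/m³, cost = 0.05750 $/kg
  sample U: σ_y = 622.0 MPa, ρ = 7890 kg/m³, cost = 1.124 $/kg
  sample F: σ_y = 30.50 MPa, ρ = 2300 kg/m³, cost = 4.100 $/kg
  sample H: σ_y = 48.60 MPa, ρ = 717.0 kg/m³, cost = 0.8070 $/kg
  sample V: σ_y = 366.1 MPa, ρ = 1870 kg/m³, cost = 5.330 $/kg
  sample A: M = 317 kN·m per $
  sample H: M = 84.0 kN·m per $
  sample U: M = 70.1 kN·m per $
  sample V: M = 36.7 kN·m per $
  sample J: M = 20.7 kN·m per $
  sample F: M = 3.23 kN·m per $
The maximum is for sample A.

sample A, M = 317 kN·m per $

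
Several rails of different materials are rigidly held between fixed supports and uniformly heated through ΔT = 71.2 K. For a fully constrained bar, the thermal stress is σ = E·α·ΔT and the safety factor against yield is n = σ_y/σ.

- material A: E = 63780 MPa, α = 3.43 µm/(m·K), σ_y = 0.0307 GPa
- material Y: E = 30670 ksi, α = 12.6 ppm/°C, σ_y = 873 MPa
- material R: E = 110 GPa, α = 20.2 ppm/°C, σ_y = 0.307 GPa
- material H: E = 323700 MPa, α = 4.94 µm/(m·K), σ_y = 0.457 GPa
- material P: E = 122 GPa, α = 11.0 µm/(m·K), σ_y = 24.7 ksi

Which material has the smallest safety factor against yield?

Converting E to GPa, α to ×10⁻⁶/K, σ_y to MPa, then σ and n for each:
  material A: E = 63.78, α = 3.43, σ_y = 30.70 → σ = 15.6 MPa, n = 1.97
  material Y: E = 211.5, α = 12.6, σ_y = 873.0 → σ = 190 MPa, n = 4.60
  material R: E = 110.0, α = 20.2, σ_y = 307.0 → σ = 158 MPa, n = 1.94
  material H: E = 323.7, α = 4.94, σ_y = 457.0 → σ = 114 MPa, n = 4.01
  material P: E = 122.0, α = 11.0, σ_y = 170.3 → σ = 95.6 MPa, n = 1.78
Smallest n: material P with n = 1.78.

material P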